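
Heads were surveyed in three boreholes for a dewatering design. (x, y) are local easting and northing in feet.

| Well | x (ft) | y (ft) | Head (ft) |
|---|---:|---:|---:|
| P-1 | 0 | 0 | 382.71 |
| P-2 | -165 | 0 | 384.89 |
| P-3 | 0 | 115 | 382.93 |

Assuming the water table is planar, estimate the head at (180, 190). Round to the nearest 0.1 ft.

380.7 ft

∂h/∂x = (384.89 − 382.71) / (-165 − 0) = -0.01321
∂h/∂y = (382.93 − 382.71) / (115 − 0) = +0.001913
h(180, 190) = 382.71 + (-0.01321)·(180) + (+0.001913)·(190) = 382.71 -2.378 +0.363 = 380.695 ft.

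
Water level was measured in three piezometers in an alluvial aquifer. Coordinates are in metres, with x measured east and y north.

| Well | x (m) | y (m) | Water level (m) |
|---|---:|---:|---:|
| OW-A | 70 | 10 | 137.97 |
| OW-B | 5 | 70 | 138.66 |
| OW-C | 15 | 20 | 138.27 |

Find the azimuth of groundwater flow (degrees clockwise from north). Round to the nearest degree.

Taking OW-A as reference: OW-B−OW-A = (-65, 60, +0.69); OW-C−OW-A = (-55, 10, +0.30).
Determinant of the coordinate differences = (-65)·10 − (-55)·60 = 2650.
∂h/∂x = [(+0.69)·10 − (+0.30)·60] / 2650 = -0.004189
∂h/∂y = [(-65)·(+0.30) − (-55)·(+0.69)] / 2650 = +0.006962
Flow direction (−∇h) has components (+0.004189 E, -0.006962 N).
Azimuth = atan2(E, N) = atan2(+0.004189, -0.006962) = 149.0° ≈ 149°.

149°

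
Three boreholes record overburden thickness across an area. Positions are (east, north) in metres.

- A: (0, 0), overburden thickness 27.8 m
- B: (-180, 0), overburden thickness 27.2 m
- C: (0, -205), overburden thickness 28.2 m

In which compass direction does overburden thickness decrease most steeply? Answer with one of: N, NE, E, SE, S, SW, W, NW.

NW

∂d/∂x = (27.2 − 27.8) / (-180 − 0) = +0.003333
∂d/∂y = (28.2 − 27.8) / (-205 − 0) = -0.001951
Steepest decrease is along −∇f = (-0.003333 E, +0.001951 N) → northwest.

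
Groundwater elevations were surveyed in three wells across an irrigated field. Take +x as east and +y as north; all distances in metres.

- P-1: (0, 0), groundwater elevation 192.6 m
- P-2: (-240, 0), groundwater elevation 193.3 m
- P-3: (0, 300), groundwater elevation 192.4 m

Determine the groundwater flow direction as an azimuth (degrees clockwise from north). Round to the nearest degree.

∂h/∂x = (193.3 − 192.6) / (-240 − 0) = -0.002917
∂h/∂y = (192.4 − 192.6) / (300 − 0) = -0.0006667
Flow direction (−∇h) has components (+0.002917 E, +0.0006667 N).
Azimuth = atan2(E, N) = atan2(+0.002917, +0.0006667) = 77.1° ≈ 077°.

077°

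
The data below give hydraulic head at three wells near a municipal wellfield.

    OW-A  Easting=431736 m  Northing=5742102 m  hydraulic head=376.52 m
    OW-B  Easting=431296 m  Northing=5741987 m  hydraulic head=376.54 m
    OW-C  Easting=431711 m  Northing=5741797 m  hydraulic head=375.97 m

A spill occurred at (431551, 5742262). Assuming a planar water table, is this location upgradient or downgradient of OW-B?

upgradient

Taking OW-A as reference: OW-B−OW-A = (-440, -115, +0.02); OW-C−OW-A = (-25, -305, -0.55).
Determinant of the coordinate differences = (-440)·(-305) − (-25)·(-115) = 131325.
∂h/∂x = [(+0.02)·(-305) − (-0.55)·(-115)] / 131325 = -0.0005281
∂h/∂y = [(-440)·(-0.55) − (-25)·(+0.02)] / 131325 = +0.001847
Head at (431551, 5742262) = 376.52 + (-0.0005281)·(-185) + (+0.001847)·(160) = 376.91 m.
That is higher than the 376.54 m at OW-B, so the point is upgradient.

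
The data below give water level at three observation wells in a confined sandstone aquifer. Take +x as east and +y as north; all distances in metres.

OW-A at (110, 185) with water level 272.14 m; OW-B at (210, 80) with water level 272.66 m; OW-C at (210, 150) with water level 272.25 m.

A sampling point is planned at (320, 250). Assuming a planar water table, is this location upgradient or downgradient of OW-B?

downgradient

Differences from OW-A: to OW-B (Δx, Δy, Δh) = (100, -105, +0.52); to OW-C = (100, -35, +0.11).
Solve a·Δx + b·Δy = Δh: det = 100·(-35) − 100·(-105) = 7000.
∂h/∂x = [(+0.52)·(-35) − (+0.11)·(-105)] / 7000 = -0.0009500
∂h/∂y = [100·(+0.11) − 100·(+0.52)] / 7000 = -0.005857
Head at (320, 250) = 272.14 + (-0.0009500)·(210) + (-0.005857)·(65) = 271.56 m.
That is lower than the 272.66 m at OW-B, so the point is downgradient.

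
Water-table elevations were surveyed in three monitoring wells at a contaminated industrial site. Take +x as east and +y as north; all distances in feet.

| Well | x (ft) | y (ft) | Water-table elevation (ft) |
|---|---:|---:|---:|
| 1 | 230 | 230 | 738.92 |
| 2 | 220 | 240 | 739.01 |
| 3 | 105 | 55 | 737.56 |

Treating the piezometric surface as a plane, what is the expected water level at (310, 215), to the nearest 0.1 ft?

738.7 ft

Differences from 1: to 2 (Δx, Δy, Δh) = (-10, 10, +0.09); to 3 = (-125, -175, -1.36).
Solve a·Δx + b·Δy = Δh: det = (-10)·(-175) − (-125)·10 = 3000.
∂h/∂x = [(+0.09)·(-175) − (-1.36)·10] / 3000 = -0.0007167
∂h/∂y = [(-10)·(-1.36) − (-125)·(+0.09)] / 3000 = +0.008283
h(310, 215) = 738.92 + (-0.0007167)·(80) + (+0.008283)·(-15) = 738.92 -0.057 -0.124 = 738.738 ft.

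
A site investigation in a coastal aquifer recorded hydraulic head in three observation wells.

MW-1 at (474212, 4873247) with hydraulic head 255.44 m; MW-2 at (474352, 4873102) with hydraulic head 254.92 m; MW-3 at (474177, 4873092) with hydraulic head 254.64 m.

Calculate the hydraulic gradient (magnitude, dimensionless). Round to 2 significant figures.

Taking MW-1 as reference: MW-2−MW-1 = (140, -145, -0.52); MW-3−MW-1 = (-35, -155, -0.80).
Solve a·Δx + b·Δy = Δh: det = 140·(-155) − (-35)·(-145) = -26775.
∂h/∂x = [(-0.52)·(-155) − (-0.80)·(-145)] / -26775 = +0.001322
∂h/∂y = [140·(-0.80) − (-35)·(-0.52)] / -26775 = +0.004863
|∇h| = √(0.001322² + 0.004863²) = 0.005039

0.0050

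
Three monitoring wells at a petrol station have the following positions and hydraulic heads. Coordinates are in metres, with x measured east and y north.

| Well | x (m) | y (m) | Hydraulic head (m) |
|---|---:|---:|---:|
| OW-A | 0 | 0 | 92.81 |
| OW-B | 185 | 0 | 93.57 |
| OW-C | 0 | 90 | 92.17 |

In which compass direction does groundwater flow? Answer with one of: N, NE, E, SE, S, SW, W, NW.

∂h/∂x = (93.57 − 92.81) / (185 − 0) = +0.004108
∂h/∂y = (92.17 − 92.81) / (90 − 0) = -0.007111
Flow = −∇h = (-0.004108 east, +0.007111 north), which points northwest.

NW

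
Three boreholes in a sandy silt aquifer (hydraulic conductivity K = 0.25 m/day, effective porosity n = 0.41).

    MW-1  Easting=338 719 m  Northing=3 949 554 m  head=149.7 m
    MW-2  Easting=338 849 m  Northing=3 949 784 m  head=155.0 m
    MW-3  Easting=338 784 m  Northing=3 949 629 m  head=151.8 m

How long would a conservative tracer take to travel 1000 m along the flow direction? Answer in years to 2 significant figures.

210 years

Three-point gradient (reference MW-1): Δ to MW-2 = (130, 230, +5.3), Δ to MW-3 = (65, 75, +2.1).
∂h/∂x = +0.01644, ∂h/∂y = +0.01375 (det = -5200).
|∇h| = √(0.01644² + 0.01375²) = 0.02143
Seepage velocity v = K·i/n = 0.25 × 0.02143 / 0.41 = 0.01307 m/day.
t = 1000 / 0.01307 = 7.651e+04 days = 209 years.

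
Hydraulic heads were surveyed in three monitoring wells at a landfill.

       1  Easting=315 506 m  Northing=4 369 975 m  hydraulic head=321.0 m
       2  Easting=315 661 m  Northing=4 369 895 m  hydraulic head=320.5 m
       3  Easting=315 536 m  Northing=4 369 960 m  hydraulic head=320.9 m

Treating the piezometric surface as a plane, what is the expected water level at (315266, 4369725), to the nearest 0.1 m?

324.3 m

Taking 1 as reference: 2−1 = (155, -80, -0.5); 3−1 = (30, -15, -0.1).
Solve a·Δx + b·Δy = Δh: det = 155·(-15) − 30·(-80) = 75.
∂h/∂x = [(-0.5)·(-15) − (-0.1)·(-80)] / 75 = -0.006667
∂h/∂y = [155·(-0.1) − 30·(-0.5)] / 75 = -0.006667
h(315266, 4369725) = 321.0 + (-0.006667)·(-240) + (-0.006667)·(-250) = 321.0 +1.600 +1.667 = 324.267 m.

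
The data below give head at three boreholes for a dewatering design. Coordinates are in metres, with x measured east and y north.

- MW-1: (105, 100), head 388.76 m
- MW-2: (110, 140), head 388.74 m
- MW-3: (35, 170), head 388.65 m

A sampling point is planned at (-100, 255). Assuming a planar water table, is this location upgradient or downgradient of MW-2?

Taking MW-1 as reference: MW-2−MW-1 = (5, 40, -0.02); MW-3−MW-1 = (-70, 70, -0.11).
Determinant of the coordinate differences = 5·70 − (-70)·40 = 3150.
∂h/∂x = [(-0.02)·70 − (-0.11)·40] / 3150 = +0.0009524
∂h/∂y = [5·(-0.11) − (-70)·(-0.02)] / 3150 = -0.0006190
Head at (-100, 255) = 388.76 + (+0.0009524)·(-205) + (-0.0006190)·(155) = 388.47 m.
That is lower than the 388.74 m at MW-2, so the point is downgradient.

downgradient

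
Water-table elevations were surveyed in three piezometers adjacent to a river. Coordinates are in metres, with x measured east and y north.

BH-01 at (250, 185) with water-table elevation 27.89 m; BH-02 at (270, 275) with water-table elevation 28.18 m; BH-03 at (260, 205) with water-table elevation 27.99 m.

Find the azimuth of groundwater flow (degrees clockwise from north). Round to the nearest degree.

Differences from BH-01: to BH-02 (Δx, Δy, Δh) = (20, 90, +0.29); to BH-03 = (10, 20, +0.10).
Solve a·Δx + b·Δy = Δh: det = 20·20 − 10·90 = -500.
∂h/∂x = [(+0.29)·20 − (+0.10)·90] / -500 = +0.006400
∂h/∂y = [20·(+0.10) − 10·(+0.29)] / -500 = +0.001800
Flow direction (−∇h) has components (-0.006400 E, -0.001800 N).
Azimuth = atan2(E, N) = atan2(-0.006400, -0.001800) = 254.3° ≈ 254°.

254°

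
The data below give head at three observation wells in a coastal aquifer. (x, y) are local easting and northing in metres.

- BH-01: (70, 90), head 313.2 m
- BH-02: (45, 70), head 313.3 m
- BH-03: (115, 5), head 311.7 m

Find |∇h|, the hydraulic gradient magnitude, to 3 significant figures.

0.0168

Taking BH-01 as reference: BH-02−BH-01 = (-25, -20, +0.1); BH-03−BH-01 = (45, -85, -1.5).
Determinant of the coordinate differences = (-25)·(-85) − 45·(-20) = 3025.
∂h/∂x = [(+0.1)·(-85) − (-1.5)·(-20)] / 3025 = -0.01273
∂h/∂y = [(-25)·(-1.5) − 45·(+0.1)] / 3025 = +0.01091
|∇h| = √(-0.01273² + 0.01091²) = 0.01677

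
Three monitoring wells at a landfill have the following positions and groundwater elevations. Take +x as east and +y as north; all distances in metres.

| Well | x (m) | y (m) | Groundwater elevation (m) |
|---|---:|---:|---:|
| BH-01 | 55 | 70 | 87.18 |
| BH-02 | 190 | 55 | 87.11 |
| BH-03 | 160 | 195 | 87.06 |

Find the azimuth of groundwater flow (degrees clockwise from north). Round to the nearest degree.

Taking BH-01 as reference: BH-02−BH-01 = (135, -15, -0.07); BH-03−BH-01 = (105, 125, -0.12).
Solve a·Δx + b·Δy = Δh: det = 135·125 − 105·(-15) = 18450.
∂h/∂x = [(-0.07)·125 − (-0.12)·(-15)] / 18450 = -0.0005718
∂h/∂y = [135·(-0.12) − 105·(-0.07)] / 18450 = -0.0004797
Flow direction (−∇h) has components (+0.0005718 E, +0.0004797 N).
Azimuth = atan2(E, N) = atan2(+0.0005718, +0.0004797) = 50.0° ≈ 050°.

050°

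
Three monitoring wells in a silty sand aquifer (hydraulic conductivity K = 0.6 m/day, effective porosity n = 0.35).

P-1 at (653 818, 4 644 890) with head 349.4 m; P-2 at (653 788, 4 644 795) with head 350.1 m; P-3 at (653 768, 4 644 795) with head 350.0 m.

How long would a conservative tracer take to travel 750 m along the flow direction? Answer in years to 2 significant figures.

Taking P-1 as reference: P-2−P-1 = (-30, -95, +0.7); P-3−P-1 = (-50, -95, +0.6).
Solve a·Δx + b·Δy = Δh: det = (-30)·(-95) − (-50)·(-95) = -1900.
∂h/∂x = [(+0.7)·(-95) − (+0.6)·(-95)] / -1900 = +0.005000
∂h/∂y = [(-30)·(+0.6) − (-50)·(+0.7)] / -1900 = -0.008947
|∇h| = √(0.005000² + -0.008947²) = 0.01025
Seepage velocity v = K·i/n = 0.6 × 0.01025 / 0.35 = 0.01757 m/day.
t = 750 / 0.01757 = 4.269e+04 days = 117 years.

120 years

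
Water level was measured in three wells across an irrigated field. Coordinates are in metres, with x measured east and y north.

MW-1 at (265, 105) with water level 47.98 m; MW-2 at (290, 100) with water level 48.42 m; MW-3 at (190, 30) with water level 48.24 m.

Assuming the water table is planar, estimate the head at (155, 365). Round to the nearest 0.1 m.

Differences from MW-1: to MW-2 (Δx, Δy, Δh) = (25, -5, +0.44); to MW-3 = (-75, -75, +0.26).
Determinant of the coordinate differences = 25·(-75) − (-75)·(-5) = -2250.
∂h/∂x = [(+0.44)·(-75) − (+0.26)·(-5)] / -2250 = +0.01409
∂h/∂y = [25·(+0.26) − (-75)·(+0.44)] / -2250 = -0.01756
h(155, 365) = 47.98 + (+0.01409)·(-110) + (-0.01756)·(260) = 47.98 -1.550 -4.564 = 41.866 m.

41.9 m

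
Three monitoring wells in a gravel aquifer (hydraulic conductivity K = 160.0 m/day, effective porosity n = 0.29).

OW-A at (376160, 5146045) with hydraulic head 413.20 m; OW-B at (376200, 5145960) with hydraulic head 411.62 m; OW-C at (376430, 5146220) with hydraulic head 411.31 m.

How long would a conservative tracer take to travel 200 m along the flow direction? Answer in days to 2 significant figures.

Differences from OW-A: to OW-B (Δx, Δy, Δh) = (40, -85, -1.58); to OW-C = (270, 175, -1.89).
Solve a·Δx + b·Δy = Δh: det = 40·175 − 270·(-85) = 29950.
∂h/∂x = [(-1.58)·175 − (-1.89)·(-85)] / 29950 = -0.01460
∂h/∂y = [40·(-1.89) − 270·(-1.58)] / 29950 = +0.01172
|∇h| = √(-0.01460² + 0.01172²) = 0.01872
Seepage velocity v = K·i/n = 160.0 × 0.01872 / 0.29 = 10.33 m/day.
t = 200 / 10.33 = 19.36 days.

19 days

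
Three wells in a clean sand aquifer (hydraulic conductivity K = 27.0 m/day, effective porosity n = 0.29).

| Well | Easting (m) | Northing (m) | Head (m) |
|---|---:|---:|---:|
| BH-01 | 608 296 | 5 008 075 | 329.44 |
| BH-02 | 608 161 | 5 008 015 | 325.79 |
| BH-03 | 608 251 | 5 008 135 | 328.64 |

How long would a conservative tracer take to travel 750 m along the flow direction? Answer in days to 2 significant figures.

Taking BH-01 as reference: BH-02−BH-01 = (-135, -60, -3.65); BH-03−BH-01 = (-45, 60, -0.80).
Solve a·Δx + b·Δy = Δh: det = (-135)·60 − (-45)·(-60) = -10800.
∂h/∂x = [(-3.65)·60 − (-0.80)·(-60)] / -10800 = +0.02472
∂h/∂y = [(-135)·(-0.80) − (-45)·(-3.65)] / -10800 = +0.005208
|∇h| = √(0.02472² + 0.005208²) = 0.02526
Seepage velocity v = K·i/n = 27.0 × 0.02526 / 0.29 = 2.352 m/day.
t = 750 / 2.352 = 318.9 days.

320 days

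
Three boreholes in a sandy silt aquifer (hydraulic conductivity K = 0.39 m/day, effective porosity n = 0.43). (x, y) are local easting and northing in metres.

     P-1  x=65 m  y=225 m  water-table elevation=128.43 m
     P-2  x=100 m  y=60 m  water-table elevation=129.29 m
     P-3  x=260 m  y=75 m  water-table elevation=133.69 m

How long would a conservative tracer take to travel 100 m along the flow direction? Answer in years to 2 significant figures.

11 years

With h = a·x + b·y + c and P-1 as origin, the differences give:
  35·a + (-165)·b = +0.86
  195·a + (-150)·b = +5.26
Eliminate b (×(-150) and ×(-165), subtract): 26925·a = 738.900 → a = ∂h/∂x = +0.02744
Back-substitute: b = ∂h/∂y = +0.0006091.
|∇h| = √(0.02744² + 0.0006091²) = 0.02745
Seepage velocity v = K·i/n = 0.39 × 0.02745 / 0.43 = 0.0249 m/day.
t = 100 / 0.0249 = 4016 days = 11 years.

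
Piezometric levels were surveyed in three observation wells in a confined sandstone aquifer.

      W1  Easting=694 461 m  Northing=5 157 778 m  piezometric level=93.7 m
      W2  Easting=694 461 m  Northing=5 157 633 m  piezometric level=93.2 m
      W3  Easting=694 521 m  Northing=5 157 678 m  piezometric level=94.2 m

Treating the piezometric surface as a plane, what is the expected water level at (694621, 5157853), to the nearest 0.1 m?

Taking W1 as reference: W2−W1 = (0, -145, -0.5); W3−W1 = (60, -100, +0.5).
Solve a·Δx + b·Δy = Δh: det = 0·(-100) − 60·(-145) = 8700.
∂h/∂x = [(-0.5)·(-100) − (+0.5)·(-145)] / 8700 = +0.01408
∂h/∂y = [0·(+0.5) − 60·(-0.5)] / 8700 = +0.003448
h(694621, 5157853) = 93.7 + (+0.01408)·(160) + (+0.003448)·(75) = 93.7 +2.253 +0.259 = 96.211 m.

96.2 m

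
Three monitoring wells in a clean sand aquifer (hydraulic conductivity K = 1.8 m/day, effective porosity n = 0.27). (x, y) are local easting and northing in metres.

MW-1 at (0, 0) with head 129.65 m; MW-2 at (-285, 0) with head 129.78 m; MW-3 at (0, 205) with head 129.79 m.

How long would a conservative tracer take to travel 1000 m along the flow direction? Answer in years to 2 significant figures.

∂h/∂x = (129.78 − 129.65) / (-285 − 0) = -0.0004561
∂h/∂y = (129.79 − 129.65) / (205 − 0) = +0.0006829
|∇h| = √(-0.0004561² + 0.0006829²) = 0.0008212
Seepage velocity v = K·i/n = 1.8 × 0.0008212 / 0.27 = 0.005475 m/day.
t = 1000 / 0.005475 = 1.826e+05 days = 500 years.

500 years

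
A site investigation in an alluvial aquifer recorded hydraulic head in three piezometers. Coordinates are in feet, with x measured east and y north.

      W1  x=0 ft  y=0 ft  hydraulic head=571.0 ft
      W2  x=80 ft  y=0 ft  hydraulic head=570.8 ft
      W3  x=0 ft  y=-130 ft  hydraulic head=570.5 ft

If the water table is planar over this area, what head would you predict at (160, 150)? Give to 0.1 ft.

571.2 ft

∂h/∂x = (570.8 − 571.0) / (80 − 0) = -0.002500
∂h/∂y = (570.5 − 571.0) / (-130 − 0) = +0.003846
h(160, 150) = 571.0 + (-0.002500)·(160) + (+0.003846)·(150) = 571.0 -0.400 +0.577 = 571.177 ft.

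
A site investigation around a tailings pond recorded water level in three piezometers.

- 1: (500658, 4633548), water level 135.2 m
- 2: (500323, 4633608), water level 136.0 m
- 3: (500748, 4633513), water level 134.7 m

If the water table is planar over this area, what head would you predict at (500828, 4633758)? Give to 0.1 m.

138.4 m

Differences from 1: to 2 (Δx, Δy, Δh) = (-335, 60, +0.8); to 3 = (90, -35, -0.5).
Determinant of the coordinate differences = (-335)·(-35) − 90·60 = 6325.
∂h/∂x = [(+0.8)·(-35) − (-0.5)·60] / 6325 = +0.0003162
∂h/∂y = [(-335)·(-0.5) − 90·(+0.8)] / 6325 = +0.01510
h(500828, 4633758) = 135.2 + (+0.0003162)·(170) + (+0.01510)·(210) = 135.2 +0.054 +3.171 = 138.425 m.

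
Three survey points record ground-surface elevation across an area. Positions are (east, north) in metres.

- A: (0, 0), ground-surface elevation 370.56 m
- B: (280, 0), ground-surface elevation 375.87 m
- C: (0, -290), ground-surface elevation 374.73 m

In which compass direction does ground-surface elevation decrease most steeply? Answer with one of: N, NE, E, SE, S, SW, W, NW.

NW

∂z/∂x = (375.87 − 370.56) / (280 − 0) = +0.01896
∂z/∂y = (374.73 − 370.56) / (-290 − 0) = -0.01438
Steepest decrease is along −∇f = (-0.01896 E, +0.01438 N) → northwest.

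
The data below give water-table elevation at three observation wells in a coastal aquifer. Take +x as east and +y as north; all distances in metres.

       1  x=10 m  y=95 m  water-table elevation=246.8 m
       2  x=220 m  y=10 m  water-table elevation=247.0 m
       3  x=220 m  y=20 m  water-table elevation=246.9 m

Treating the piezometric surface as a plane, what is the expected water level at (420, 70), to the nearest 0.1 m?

Taking 1 as reference: 2−1 = (210, -85, +0.2); 3−1 = (210, -75, +0.1).
Determinant of the coordinate differences = 210·(-75) − 210·(-85) = 2100.
∂h/∂x = [(+0.2)·(-75) − (+0.1)·(-85)] / 2100 = -0.003095
∂h/∂y = [210·(+0.1) − 210·(+0.2)] / 2100 = -0.010000
h(420, 70) = 246.8 + (-0.003095)·(410) + (-0.010000)·(-25) = 246.8 -1.269 +0.250 = 245.781 m.

245.8 m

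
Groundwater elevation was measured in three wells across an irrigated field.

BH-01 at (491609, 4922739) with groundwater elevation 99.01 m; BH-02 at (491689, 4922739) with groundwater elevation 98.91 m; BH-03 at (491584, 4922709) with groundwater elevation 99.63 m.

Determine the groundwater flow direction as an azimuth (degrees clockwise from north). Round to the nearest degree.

004°

Differences from BH-01: to BH-02 (Δx, Δy, Δh) = (80, 0, -0.10); to BH-03 = (-25, -30, +0.62).
Solve a·Δx + b·Δy = Δh: det = 80·(-30) − (-25)·0 = -2400.
∂h/∂x = [(-0.10)·(-30) − (+0.62)·0] / -2400 = -0.001250
∂h/∂y = [80·(+0.62) − (-25)·(-0.10)] / -2400 = -0.01962
Flow direction (−∇h) has components (+0.001250 E, +0.01962 N).
Azimuth = atan2(E, N) = atan2(+0.001250, +0.01962) = 3.6° ≈ 004°.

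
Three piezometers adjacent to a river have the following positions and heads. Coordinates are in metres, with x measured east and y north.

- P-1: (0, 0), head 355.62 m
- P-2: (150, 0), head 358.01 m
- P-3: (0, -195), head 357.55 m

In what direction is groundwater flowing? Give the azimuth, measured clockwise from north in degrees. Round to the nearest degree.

∂h/∂x = (358.01 − 355.62) / (150 − 0) = +0.01593
∂h/∂y = (357.55 − 355.62) / (-195 − 0) = -0.009897
Flow direction (−∇h) has components (-0.01593 E, +0.009897 N).
Azimuth = atan2(E, N) = atan2(-0.01593, +0.009897) = 301.8° ≈ 302°.

302°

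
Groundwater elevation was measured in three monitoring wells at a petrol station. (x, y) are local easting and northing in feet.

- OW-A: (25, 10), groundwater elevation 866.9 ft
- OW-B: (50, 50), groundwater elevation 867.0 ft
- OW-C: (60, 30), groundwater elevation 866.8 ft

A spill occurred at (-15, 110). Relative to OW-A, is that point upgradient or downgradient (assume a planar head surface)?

upgradient

Differences from OW-A: to OW-B (Δx, Δy, Δh) = (25, 40, +0.1); to OW-C = (35, 20, -0.1).
Solve a·Δx + b·Δy = Δh: det = 25·20 − 35·40 = -900.
∂h/∂x = [(+0.1)·20 − (-0.1)·40] / -900 = -0.006667
∂h/∂y = [25·(-0.1) − 35·(+0.1)] / -900 = +0.006667
Head at (-15, 110) = 866.9 + (-0.006667)·(-40) + (+0.006667)·(100) = 867.83 ft.
That is higher than the 866.9 ft at OW-A, so the point is upgradient.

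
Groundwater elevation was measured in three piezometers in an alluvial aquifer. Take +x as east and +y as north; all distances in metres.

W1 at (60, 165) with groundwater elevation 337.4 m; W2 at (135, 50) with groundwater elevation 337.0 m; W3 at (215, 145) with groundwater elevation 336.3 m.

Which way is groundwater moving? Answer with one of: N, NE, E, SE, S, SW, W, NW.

With h = a·x + b·y + c and W1 as origin, the differences give:
  75·a + (-115)·b = -0.4
  155·a + (-20)·b = -1.1
Eliminate b (×(-20) and ×(-115), subtract): 16325·a = -118.50 → a = ∂h/∂x = -0.007259
Back-substitute: b = ∂h/∂y = -0.001256.
Flow = −∇h = (+0.007259 east, +0.001256 north), which points east.

E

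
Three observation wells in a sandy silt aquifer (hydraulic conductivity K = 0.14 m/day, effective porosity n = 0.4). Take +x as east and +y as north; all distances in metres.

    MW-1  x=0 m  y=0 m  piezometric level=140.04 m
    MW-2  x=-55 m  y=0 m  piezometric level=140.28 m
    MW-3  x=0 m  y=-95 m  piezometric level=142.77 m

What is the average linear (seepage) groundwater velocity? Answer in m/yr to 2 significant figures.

∂h/∂x = (140.28 − 140.04) / (-55 − 0) = -0.004364
∂h/∂y = (142.77 − 140.04) / (-95 − 0) = -0.02874
|∇h| = √(-0.004364² + -0.02874²) = 0.02907
Seepage velocity v = K·i/n = 0.14 × 0.02907 / 0.4 = 0.01017 m/day = 3.715 m/yr.

3.7 m/yr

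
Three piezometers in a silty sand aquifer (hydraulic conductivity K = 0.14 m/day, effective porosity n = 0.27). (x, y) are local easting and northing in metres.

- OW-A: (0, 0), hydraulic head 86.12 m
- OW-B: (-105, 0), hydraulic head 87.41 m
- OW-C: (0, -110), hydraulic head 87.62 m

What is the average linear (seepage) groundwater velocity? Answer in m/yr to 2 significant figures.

∂h/∂x = (87.41 − 86.12) / (-105 − 0) = -0.01229
∂h/∂y = (87.62 − 86.12) / (-110 − 0) = -0.01364
|∇h| = √(-0.01229² + -0.01364²) = 0.01836
Seepage velocity v = K·i/n = 0.14 × 0.01836 / 0.27 = 0.00952 m/day = 3.477 m/yr.

3.5 m/yr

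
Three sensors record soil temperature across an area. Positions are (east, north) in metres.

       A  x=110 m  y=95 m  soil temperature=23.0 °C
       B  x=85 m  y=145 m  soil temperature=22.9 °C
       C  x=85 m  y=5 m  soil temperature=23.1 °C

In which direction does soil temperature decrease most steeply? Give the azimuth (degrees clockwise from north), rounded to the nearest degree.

321°

With T = a·x + b·y + c and A as origin, the differences give:
  (-25)·a + 50·b = -0.1
  (-25)·a + (-90)·b = +0.1
Eliminate b (×(-90) and ×50, subtract): 3500·a = 4.00 → a = ∂T/∂x = +0.001143
Back-substitute: b = ∂T/∂y = -0.001429.
Steepest decrease is along −∇f: components (-0.001143 E, +0.001429 N).
Azimuth = atan2(-0.001143, +0.001429) = 321.3° ≈ 321°.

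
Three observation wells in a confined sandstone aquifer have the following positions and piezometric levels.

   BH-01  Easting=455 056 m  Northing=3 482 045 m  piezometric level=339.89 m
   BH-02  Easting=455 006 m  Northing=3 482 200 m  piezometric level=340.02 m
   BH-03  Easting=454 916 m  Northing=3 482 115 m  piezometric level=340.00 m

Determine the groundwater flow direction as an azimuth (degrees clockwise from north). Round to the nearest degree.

With h = a·x + b·y + c and BH-01 as origin, the differences give:
  (-50)·a + 155·b = +0.13
  (-140)·a + 70·b = +0.11
Eliminate b (×70 and ×155, subtract): 18200·a = -7.950 → a = ∂h/∂x = -0.0004368
Back-substitute: b = ∂h/∂y = +0.0006978.
Flow direction (−∇h) has components (+0.0004368 E, -0.0006978 N).
Azimuth = atan2(E, N) = atan2(+0.0004368, -0.0006978) = 148.0° ≈ 148°.

148°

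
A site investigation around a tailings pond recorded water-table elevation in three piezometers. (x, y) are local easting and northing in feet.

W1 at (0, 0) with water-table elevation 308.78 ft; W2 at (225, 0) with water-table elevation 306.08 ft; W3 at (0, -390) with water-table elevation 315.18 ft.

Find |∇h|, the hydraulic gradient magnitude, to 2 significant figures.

0.020

∂h/∂x = (306.08 − 308.78) / (225 − 0) = -0.01200
∂h/∂y = (315.18 − 308.78) / (-390 − 0) = -0.01641
|∇h| = √(-0.01200² + -0.01641²) = 0.02033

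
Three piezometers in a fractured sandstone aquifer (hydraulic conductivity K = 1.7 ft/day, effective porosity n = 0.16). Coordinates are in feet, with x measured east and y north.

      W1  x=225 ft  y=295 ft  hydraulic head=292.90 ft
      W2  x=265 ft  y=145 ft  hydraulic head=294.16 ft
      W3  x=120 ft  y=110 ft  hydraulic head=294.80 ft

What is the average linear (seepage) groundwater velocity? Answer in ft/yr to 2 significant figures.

36 ft/yr

Three-point gradient (reference W1): Δ to W2 = (40, -150, +1.26), Δ to W3 = (-105, -185, +1.90).
∂h/∂x = -0.002242, ∂h/∂y = -0.008998 (det = -23150).
|∇h| = √(-0.002242² + -0.008998²) = 0.009273
Seepage velocity v = K·i/n = 1.7 × 0.009273 / 0.16 = 0.09853 ft/day = 35.99 ft/yr.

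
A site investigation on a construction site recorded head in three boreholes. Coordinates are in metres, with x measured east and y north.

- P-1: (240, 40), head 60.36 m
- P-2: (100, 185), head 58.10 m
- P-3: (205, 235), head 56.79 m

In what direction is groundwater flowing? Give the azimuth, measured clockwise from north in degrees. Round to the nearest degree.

010°

Taking P-1 as reference: P-2−P-1 = (-140, 145, -2.26); P-3−P-1 = (-35, 195, -3.57).
Determinant of the coordinate differences = (-140)·195 − (-35)·145 = -22225.
∂h/∂x = [(-2.26)·195 − (-3.57)·145] / -22225 = -0.003462
∂h/∂y = [(-140)·(-3.57) − (-35)·(-2.26)] / -22225 = -0.01893
Flow direction (−∇h) has components (+0.003462 E, +0.01893 N).
Azimuth = atan2(E, N) = atan2(+0.003462, +0.01893) = 10.4° ≈ 010°.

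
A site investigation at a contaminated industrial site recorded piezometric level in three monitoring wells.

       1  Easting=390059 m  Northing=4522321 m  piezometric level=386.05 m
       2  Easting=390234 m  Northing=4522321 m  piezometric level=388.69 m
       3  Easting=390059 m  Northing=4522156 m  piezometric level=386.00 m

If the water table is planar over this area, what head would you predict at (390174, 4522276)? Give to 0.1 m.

∂h/∂x = (388.69 − 386.05) / (390234 − 390059) = +0.01509
∂h/∂y = (386.00 − 386.05) / (4522156 − 4522321) = +0.0003030
h(390174, 4522276) = 386.05 + (+0.01509)·(115) + (+0.0003030)·(-45) = 386.05 +1.735 -0.014 = 387.771 m.

387.8 m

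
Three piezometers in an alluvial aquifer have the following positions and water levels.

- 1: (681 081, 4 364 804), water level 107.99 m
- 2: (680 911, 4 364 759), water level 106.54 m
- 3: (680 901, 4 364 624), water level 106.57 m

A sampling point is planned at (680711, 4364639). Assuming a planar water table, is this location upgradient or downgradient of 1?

With h = a·x + b·y + c and 1 as origin, the differences give:
  (-170)·a + (-45)·b = -1.45
  (-180)·a + (-180)·b = -1.42
Eliminate b (×(-180) and ×(-45), subtract): 22500·a = 197.100 → a = ∂h/∂x = +0.008760
Back-substitute: b = ∂h/∂y = -0.0008711.
Head at (680711, 4364639) = 107.99 + (+0.008760)·(-370) + (-0.0008711)·(-165) = 104.89 m.
That is lower than the 107.99 m at 1, so the point is downgradient.

downgradient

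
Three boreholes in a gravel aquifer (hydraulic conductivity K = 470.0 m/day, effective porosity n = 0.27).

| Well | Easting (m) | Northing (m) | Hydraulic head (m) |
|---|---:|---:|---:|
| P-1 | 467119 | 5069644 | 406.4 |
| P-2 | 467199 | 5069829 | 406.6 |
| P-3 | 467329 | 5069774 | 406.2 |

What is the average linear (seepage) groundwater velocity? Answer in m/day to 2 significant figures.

Three-point gradient (reference P-1): Δ to P-2 = (80, 185, +0.2), Δ to P-3 = (210, 130, -0.2).
∂h/∂x = -0.002214, ∂h/∂y = +0.002039 (det = -28450).
|∇h| = √(-0.002214² + 0.002039²) = 0.00301
Seepage velocity v = K·i/n = 470.0 × 0.00301 / 0.27 = 5.24 m/day.

5.2 m/day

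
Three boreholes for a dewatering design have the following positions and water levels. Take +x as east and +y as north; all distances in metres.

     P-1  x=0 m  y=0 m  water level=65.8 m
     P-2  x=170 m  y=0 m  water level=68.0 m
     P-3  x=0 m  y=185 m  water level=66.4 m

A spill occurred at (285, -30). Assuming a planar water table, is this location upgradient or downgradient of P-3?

upgradient

∂h/∂x = (68.0 − 65.8) / (170 − 0) = +0.01294
∂h/∂y = (66.4 − 65.8) / (185 − 0) = +0.003243
Head at (285, -30) = 65.8 + (+0.01294)·(285) + (+0.003243)·(-30) = 69.39 m.
That is higher than the 66.4 m at P-3, so the point is upgradient.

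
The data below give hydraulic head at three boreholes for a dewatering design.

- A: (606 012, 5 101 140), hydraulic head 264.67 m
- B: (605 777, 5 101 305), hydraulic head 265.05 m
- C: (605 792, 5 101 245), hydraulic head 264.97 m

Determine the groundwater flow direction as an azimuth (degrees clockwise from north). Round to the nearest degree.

144°

With h = a·x + b·y + c and A as origin, the differences give:
  (-235)·a + 165·b = +0.38
  (-220)·a + 105·b = +0.30
Eliminate b (×105 and ×165, subtract): 11625·a = -9.600 → a = ∂h/∂x = -0.0008258
Back-substitute: b = ∂h/∂y = +0.001127.
Flow direction (−∇h) has components (+0.0008258 E, -0.001127 N).
Azimuth = atan2(E, N) = atan2(+0.0008258, -0.001127) = 143.8° ≈ 144°.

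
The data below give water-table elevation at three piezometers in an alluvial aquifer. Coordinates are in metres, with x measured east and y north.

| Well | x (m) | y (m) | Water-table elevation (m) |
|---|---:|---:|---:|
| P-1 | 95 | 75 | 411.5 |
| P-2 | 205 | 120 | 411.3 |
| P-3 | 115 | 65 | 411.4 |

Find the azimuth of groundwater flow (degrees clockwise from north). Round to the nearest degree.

137°

Differences from P-1: to P-2 (Δx, Δy, Δh) = (110, 45, -0.2); to P-3 = (20, -10, -0.1).
Solve a·Δx + b·Δy = Δh: det = 110·(-10) − 20·45 = -2000.
∂h/∂x = [(-0.2)·(-10) − (-0.1)·45] / -2000 = -0.003250
∂h/∂y = [110·(-0.1) − 20·(-0.2)] / -2000 = +0.003500
Flow direction (−∇h) has components (+0.003250 E, -0.003500 N).
Azimuth = atan2(E, N) = atan2(+0.003250, -0.003500) = 137.1° ≈ 137°.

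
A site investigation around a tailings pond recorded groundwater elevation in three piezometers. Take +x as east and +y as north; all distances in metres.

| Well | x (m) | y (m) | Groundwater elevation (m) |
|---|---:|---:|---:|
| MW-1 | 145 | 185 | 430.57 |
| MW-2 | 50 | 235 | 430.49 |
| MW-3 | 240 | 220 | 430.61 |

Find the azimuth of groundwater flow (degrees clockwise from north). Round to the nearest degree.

308°

With h = a·x + b·y + c and MW-1 as origin, the differences give:
  (-95)·a + 50·b = -0.08
  95·a + 35·b = +0.04
Eliminate b (×35 and ×50, subtract): -8075·a = -4.800 → a = ∂h/∂x = +0.0005944
Back-substitute: b = ∂h/∂y = -0.0004706.
Flow direction (−∇h) has components (-0.0005944 E, +0.0004706 N).
Azimuth = atan2(E, N) = atan2(-0.0005944, +0.0004706) = 308.4° ≈ 308°.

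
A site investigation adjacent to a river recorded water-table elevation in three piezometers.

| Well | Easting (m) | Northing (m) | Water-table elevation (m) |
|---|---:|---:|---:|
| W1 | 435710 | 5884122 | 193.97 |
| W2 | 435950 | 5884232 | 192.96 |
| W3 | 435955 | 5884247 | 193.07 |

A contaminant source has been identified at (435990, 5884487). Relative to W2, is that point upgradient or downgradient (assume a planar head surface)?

Taking W1 as reference: W2−W1 = (240, 110, -1.01); W3−W1 = (245, 125, -0.90).
Solve a·Δx + b·Δy = Δh: det = 240·125 − 245·110 = 3050.
∂h/∂x = [(-1.01)·125 − (-0.90)·110] / 3050 = -0.008934
∂h/∂y = [240·(-0.90) − 245·(-1.01)] / 3050 = +0.01031
Head at (435990, 5884487) = 193.97 + (-0.008934)·(280) + (+0.01031)·(365) = 195.23 m.
That is higher than the 192.96 m at W2, so the point is upgradient.

upgradient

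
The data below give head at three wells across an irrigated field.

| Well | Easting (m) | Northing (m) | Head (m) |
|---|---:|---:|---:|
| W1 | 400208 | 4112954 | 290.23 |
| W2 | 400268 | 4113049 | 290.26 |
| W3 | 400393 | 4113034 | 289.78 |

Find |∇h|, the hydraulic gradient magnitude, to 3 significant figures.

0.00436

Differences from W1: to W2 (Δx, Δy, Δh) = (60, 95, +0.03); to W3 = (185, 80, -0.45).
Solve a·Δx + b·Δy = Δh: det = 60·80 − 185·95 = -12775.
∂h/∂x = [(+0.03)·80 − (-0.45)·95] / -12775 = -0.003534
∂h/∂y = [60·(-0.45) − 185·(+0.03)] / -12775 = +0.002548
|∇h| = √(-0.003534² + 0.002548²) = 0.004357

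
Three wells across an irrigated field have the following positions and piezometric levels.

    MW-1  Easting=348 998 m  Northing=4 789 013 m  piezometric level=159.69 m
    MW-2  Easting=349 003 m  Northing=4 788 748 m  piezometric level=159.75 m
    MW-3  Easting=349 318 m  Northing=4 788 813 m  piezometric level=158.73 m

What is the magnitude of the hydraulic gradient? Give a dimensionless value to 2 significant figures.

Three-point gradient (reference MW-1): Δ to MW-2 = (5, -265, +0.06), Δ to MW-3 = (320, -200, -0.96).
∂h/∂x = -0.003179, ∂h/∂y = -0.0002864 (det = 83800).
|∇h| = √(-0.003179² + -0.0002864²) = 0.003192

0.0032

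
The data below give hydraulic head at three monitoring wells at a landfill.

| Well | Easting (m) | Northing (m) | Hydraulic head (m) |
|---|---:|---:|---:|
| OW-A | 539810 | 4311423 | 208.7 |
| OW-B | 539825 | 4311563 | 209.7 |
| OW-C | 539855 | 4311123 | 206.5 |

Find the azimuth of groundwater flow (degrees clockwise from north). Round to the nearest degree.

With h = a·x + b·y + c and OW-A as origin, the differences give:
  15·a + 140·b = +1.0
  45·a + (-300)·b = -2.2
Eliminate b (×(-300) and ×140, subtract): -10800·a = 8.00 → a = ∂h/∂x = -0.0007407
Back-substitute: b = ∂h/∂y = +0.007222.
Flow direction (−∇h) has components (+0.0007407 E, -0.007222 N).
Azimuth = atan2(E, N) = atan2(+0.0007407, -0.007222) = 174.1° ≈ 174°.

174°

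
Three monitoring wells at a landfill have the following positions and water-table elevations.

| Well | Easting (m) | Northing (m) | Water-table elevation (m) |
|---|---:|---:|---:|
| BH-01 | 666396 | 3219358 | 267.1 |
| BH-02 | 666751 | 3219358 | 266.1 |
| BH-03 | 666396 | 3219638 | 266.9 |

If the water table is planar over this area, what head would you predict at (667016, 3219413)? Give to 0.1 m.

265.3 m

∂h/∂x = (266.1 − 267.1) / (666751 − 666396) = -0.002817
∂h/∂y = (266.9 − 267.1) / (3219638 − 3219358) = -0.0007143
h(667016, 3219413) = 267.1 + (-0.002817)·(620) + (-0.0007143)·(55) = 267.1 -1.746 -0.039 = 265.314 m.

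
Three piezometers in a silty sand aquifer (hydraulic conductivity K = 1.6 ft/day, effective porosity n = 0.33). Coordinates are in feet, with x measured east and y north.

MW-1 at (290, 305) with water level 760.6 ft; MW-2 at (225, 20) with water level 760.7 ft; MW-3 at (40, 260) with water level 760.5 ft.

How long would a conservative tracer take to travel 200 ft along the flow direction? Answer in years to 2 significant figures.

170 years

Differences from MW-1: to MW-2 (Δx, Δy, Δh) = (-65, -285, +0.1); to MW-3 = (-250, -45, -0.1).
Solve a·Δx + b·Δy = Δh: det = (-65)·(-45) − (-250)·(-285) = -68325.
∂h/∂x = [(+0.1)·(-45) − (-0.1)·(-285)] / -68325 = +0.0004830
∂h/∂y = [(-65)·(-0.1) − (-250)·(+0.1)] / -68325 = -0.0004610
|∇h| = √(0.0004830² + -0.0004610²) = 0.0006677
Seepage velocity v = K·i/n = 1.6 × 0.0006677 / 0.33 = 0.003237 ft/day.
t = 200 / 0.003237 = 6.179e+04 days = 169 years.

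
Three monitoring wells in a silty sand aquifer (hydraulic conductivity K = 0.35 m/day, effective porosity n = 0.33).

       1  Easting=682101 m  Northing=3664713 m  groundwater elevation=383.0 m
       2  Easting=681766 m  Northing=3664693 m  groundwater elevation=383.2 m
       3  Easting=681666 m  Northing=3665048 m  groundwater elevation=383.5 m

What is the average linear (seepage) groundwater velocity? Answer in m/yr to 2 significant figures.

0.36 m/yr

Differences from 1: to 2 (Δx, Δy, Δh) = (-335, -20, +0.2); to 3 = (-435, 335, +0.5).
Determinant of the coordinate differences = (-335)·335 − (-435)·(-20) = -120925.
∂h/∂x = [(+0.2)·335 − (+0.5)·(-20)] / -120925 = -0.0006368
∂h/∂y = [(-335)·(+0.5) − (-435)·(+0.2)] / -120925 = +0.0006657
|∇h| = √(-0.0006368² + 0.0006657²) = 0.0009212
Seepage velocity v = K·i/n = 0.35 × 0.0009212 / 0.33 = 0.000977 m/day = 0.3568 m/yr.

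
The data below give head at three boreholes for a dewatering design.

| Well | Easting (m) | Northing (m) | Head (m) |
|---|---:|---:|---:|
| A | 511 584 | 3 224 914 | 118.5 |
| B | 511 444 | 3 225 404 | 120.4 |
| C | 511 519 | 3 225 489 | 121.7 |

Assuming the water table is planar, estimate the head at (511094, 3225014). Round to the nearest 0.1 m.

With h = a·x + b·y + c and A as origin, the differences give:
  (-140)·a + 490·b = +1.9
  (-65)·a + 575·b = +3.2
Eliminate b (×575 and ×490, subtract): -48650·a = -475.50 → a = ∂h/∂x = +0.009774
Back-substitute: b = ∂h/∂y = +0.006670.
h(511094, 3225014) = 118.5 + (+0.009774)·(-490) + (+0.006670)·(100) = 118.5 -4.789 +0.667 = 114.378 m.

114.4 m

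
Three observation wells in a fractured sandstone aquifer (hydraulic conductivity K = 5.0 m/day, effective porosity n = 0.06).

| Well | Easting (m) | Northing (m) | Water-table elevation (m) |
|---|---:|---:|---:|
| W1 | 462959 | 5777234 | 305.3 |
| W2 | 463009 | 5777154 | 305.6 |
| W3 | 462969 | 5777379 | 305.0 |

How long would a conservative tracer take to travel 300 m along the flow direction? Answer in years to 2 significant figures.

3.0 years

Taking W1 as reference: W2−W1 = (50, -80, +0.3); W3−W1 = (10, 145, -0.3).
Solve a·Δx + b·Δy = Δh: det = 50·145 − 10·(-80) = 8050.
∂h/∂x = [(+0.3)·145 − (-0.3)·(-80)] / 8050 = +0.002422
∂h/∂y = [50·(-0.3) − 10·(+0.3)] / 8050 = -0.002236
|∇h| = √(0.002422² + -0.002236²) = 0.003296
Seepage velocity v = K·i/n = 5.0 × 0.003296 / 0.06 = 0.2747 m/day.
t = 300 / 0.2747 = 1092 days = 2.99 years.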